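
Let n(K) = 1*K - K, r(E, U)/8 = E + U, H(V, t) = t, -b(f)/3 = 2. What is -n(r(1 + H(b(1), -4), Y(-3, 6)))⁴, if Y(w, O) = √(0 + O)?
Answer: 0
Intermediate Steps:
b(f) = -6 (b(f) = -3*2 = -6)
Y(w, O) = √O
r(E, U) = 8*E + 8*U (r(E, U) = 8*(E + U) = 8*E + 8*U)
n(K) = 0 (n(K) = K - K = 0)
-n(r(1 + H(b(1), -4), Y(-3, 6)))⁴ = -1*0⁴ = -1*0 = 0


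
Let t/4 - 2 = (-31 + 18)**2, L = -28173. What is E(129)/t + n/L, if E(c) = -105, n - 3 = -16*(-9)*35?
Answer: -711953/2141148 ≈ -0.33251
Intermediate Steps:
n = 5043 (n = 3 - 16*(-9)*35 = 3 + 144*35 = 3 + 5040 = 5043)
t = 684 (t = 8 + 4*(-31 + 18)**2 = 8 + 4*(-13)**2 = 8 + 4*169 = 8 + 676 = 684)
E(129)/t + n/L = -105/684 + 5043/(-28173) = -105*1/684 + 5043*(-1/28173) = -35/228 - 1681/9391 = -711953/2141148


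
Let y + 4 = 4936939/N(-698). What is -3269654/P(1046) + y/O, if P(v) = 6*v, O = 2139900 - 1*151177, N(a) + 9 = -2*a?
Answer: -4509423968857469/8655729917538 ≈ -520.98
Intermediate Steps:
N(a) = -9 - 2*a
O = 1988723 (O = 2139900 - 151177 = 1988723)
y = 4931391/1387 (y = -4 + 4936939/(-9 - 2*(-698)) = -4 + 4936939/(-9 + 1396) = -4 + 4936939/1387 = 4931391/1387 ≈ 3555.4)
-3269654/P(1046) + y/O = -3269654/(6*1046) + (4931391/1387)/1988723 = -3269654/6276 + (4931391/1387)*(1/1988723) = -3269654*1/6276 + 4931391/2758358801 = -1634827/3138 + 4931391/2758358801 = -4509423968857469/8655729917538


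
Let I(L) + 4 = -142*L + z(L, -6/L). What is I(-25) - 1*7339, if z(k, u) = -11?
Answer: -3804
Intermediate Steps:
I(L) = -15 - 142*L (I(L) = -4 + (-142*L - 11) = -4 + (-11 - 142*L) = -15 - 142*L)
I(-25) - 1*7339 = (-15 - 142*(-25)) - 1*7339 = (-15 + 3550) - 7339 = 3535 - 7339 = -3804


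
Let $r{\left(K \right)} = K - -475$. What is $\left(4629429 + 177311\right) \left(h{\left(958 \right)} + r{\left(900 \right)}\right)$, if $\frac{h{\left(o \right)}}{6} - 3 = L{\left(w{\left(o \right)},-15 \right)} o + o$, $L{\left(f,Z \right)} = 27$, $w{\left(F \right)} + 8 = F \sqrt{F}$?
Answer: $780311751380$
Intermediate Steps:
$w{\left(F \right)} = -8 + F^{\frac{3}{2}}$ ($w{\left(F \right)} = -8 + F \sqrt{F} = -8 + F^{\frac{3}{2}}$)
$h{\left(o \right)} = 18 + 168 o$ ($h{\left(o \right)} = 18 + 6 \left(27 o + o\right) = 18 + 6 \cdot 28 o = 18 + 168 o$)
$r{\left(K \right)} = 475 + K$ ($r{\left(K \right)} = K + 475 = 475 + K$)
$\left(4629429 + 177311\right) \left(h{\left(958 \right)} + r{\left(900 \right)}\right) = \left(4629429 + 177311\right) \left(\left(18 + 168 \cdot 958\right) + \left(475 + 900\right)\right) = 4806740 \left(\left(18 + 160944\right) + 1375\right) = 4806740 \left(160962 + 1375\right) = 4806740 \cdot 162337 = 780311751380$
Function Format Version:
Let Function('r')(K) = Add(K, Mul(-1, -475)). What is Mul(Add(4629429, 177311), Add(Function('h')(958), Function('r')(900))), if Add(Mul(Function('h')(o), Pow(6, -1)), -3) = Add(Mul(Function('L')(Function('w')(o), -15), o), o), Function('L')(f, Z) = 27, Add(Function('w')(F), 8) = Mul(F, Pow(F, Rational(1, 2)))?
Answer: 780311751380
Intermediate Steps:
Function('w')(F) = Add(-8, Pow(F, Rational(3, 2))) (Function('w')(F) = Add(-8, Mul(F, Pow(F, Rational(1, 2)))) = Add(-8, Pow(F, Rational(3, 2))))
Function('h')(o) = Add(18, Mul(168, o)) (Function('h')(o) = Add(18, Mul(6, Add(Mul(27, o), o))) = Add(18, Mul(6, Mul(28, o))) = Add(18, Mul(168, o)))
Function('r')(K) = Add(475, K) (Function('r')(K) = Add(K, 475) = Add(475, K))
Mul(Add(4629429, 177311), Add(Function('h')(958), Function('r')(900))) = Mul(Add(4629429, 177311), Add(Add(18, Mul(168, 958)), Add(475, 900))) = Mul(4806740, Add(Add(18, 160944), 1375)) = Mul(4806740, Add(160962, 1375)) = Mul(4806740, 162337) = 780311751380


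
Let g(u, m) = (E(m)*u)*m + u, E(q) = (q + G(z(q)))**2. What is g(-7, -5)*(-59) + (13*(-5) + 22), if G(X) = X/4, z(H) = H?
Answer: -1284705/16 ≈ -80294.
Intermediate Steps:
G(X) = X/4 (G(X) = X*(1/4) = X/4)
E(q) = 25*q**2/16 (E(q) = (q + q/4)**2 = (5*q/4)**2 = 25*q**2/16)
g(u, m) = u + 25*u*m**3/16 (g(u, m) = ((25*m**2/16)*u)*m + u = (25*u*m**2/16)*m + u = 25*u*m**3/16 + u = u + 25*u*m**3/16)
g(-7, -5)*(-59) + (13*(-5) + 22) = ((1/16)*(-7)*(16 + 25*(-5)**3))*(-59) + (13*(-5) + 22) = ((1/16)*(-7)*(16 + 25*(-125)))*(-59) + (-65 + 22) = ((1/16)*(-7)*(16 - 3125))*(-59) - 43 = ((1/16)*(-7)*(-3109))*(-59) - 43 = (21763/16)*(-59) - 43 = -1284017/16 - 43 = -1284705/16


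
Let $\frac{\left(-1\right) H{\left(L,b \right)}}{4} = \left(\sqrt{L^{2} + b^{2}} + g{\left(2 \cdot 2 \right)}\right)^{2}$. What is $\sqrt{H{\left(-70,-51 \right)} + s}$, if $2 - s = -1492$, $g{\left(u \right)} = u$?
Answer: $\sqrt{-28574 - 32 \sqrt{7501}} \approx 177.05 i$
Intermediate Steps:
$s = 1494$ ($s = 2 - -1492 = 2 + 1492 = 1494$)
$H{\left(L,b \right)} = - 4 \left(4 + \sqrt{L^{2} + b^{2}}\right)^{2}$ ($H{\left(L,b \right)} = - 4 \left(\sqrt{L^{2} + b^{2}} + 2 \cdot 2\right)^{2} = - 4 \left(\sqrt{L^{2} + b^{2}} + 4\right)^{2} = - 4 \left(4 + \sqrt{L^{2} + b^{2}}\right)^{2}$)
$\sqrt{H{\left(-70,-51 \right)} + s} = \sqrt{- 4 \left(4 + \sqrt{\left(-70\right)^{2} + \left(-51\right)^{2}}\right)^{2} + 1494} = \sqrt{- 4 \left(4 + \sqrt{4900 + 2601}\right)^{2} + 1494} = \sqrt{- 4 \left(4 + \sqrt{7501}\right)^{2} + 1494} = \sqrt{1494 - 4 \left(4 + \sqrt{7501}\right)^{2}}$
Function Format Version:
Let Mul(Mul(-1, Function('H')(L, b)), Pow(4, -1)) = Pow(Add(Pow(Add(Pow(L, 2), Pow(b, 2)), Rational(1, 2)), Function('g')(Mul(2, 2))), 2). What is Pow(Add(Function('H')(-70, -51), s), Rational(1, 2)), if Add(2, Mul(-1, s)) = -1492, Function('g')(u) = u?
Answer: Pow(Add(-28574, Mul(-32, Pow(7501, Rational(1, 2)))), Rational(1, 2)) ≈ Mul(177.05, I)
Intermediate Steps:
s = 1494 (s = Add(2, Mul(-1, -1492)) = Add(2, 1492) = 1494)
Function('H')(L, b) = Mul(-4, Pow(Add(4, Pow(Add(Pow(L, 2), Pow(b, 2)), Rational(1, 2))), 2)) (Function('H')(L, b) = Mul(-4, Pow(Add(Pow(Add(Pow(L, 2), Pow(b, 2)), Rational(1, 2)), Mul(2, 2)), 2)) = Mul(-4, Pow(Add(Pow(Add(Pow(L, 2), Pow(b, 2)), Rational(1, 2)), 4), 2)) = Mul(-4, Pow(Add(4, Pow(Add(Pow(L, 2), Pow(b, 2)), Rational(1, 2))), 2)))
Pow(Add(Function('H')(-70, -51), s), Rational(1, 2)) = Pow(Add(Mul(-4, Pow(Add(4, Pow(Add(Pow(-70, 2), Pow(-51, 2)), Rational(1, 2))), 2)), 1494), Rational(1, 2)) = Pow(Add(Mul(-4, Pow(Add(4, Pow(Add(4900, 2601), Rational(1, 2))), 2)), 1494), Rational(1, 2)) = Pow(Add(Mul(-4, Pow(Add(4, Pow(7501, Rational(1, 2))), 2)), 1494), Rational(1, 2)) = Pow(Add(1494, Mul(-4, Pow(Add(4, Pow(7501, Rational(1, 2))), 2))), Rational(1, 2))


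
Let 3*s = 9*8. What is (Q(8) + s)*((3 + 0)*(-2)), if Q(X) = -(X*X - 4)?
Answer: 216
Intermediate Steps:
Q(X) = 4 - X² (Q(X) = -(X² - 4) = -(-4 + X²) = 4 - X²)
s = 24 (s = (9*8)/3 = (⅓)*72 = 24)
(Q(8) + s)*((3 + 0)*(-2)) = ((4 - 1*8²) + 24)*((3 + 0)*(-2)) = ((4 - 1*64) + 24)*(3*(-2)) = ((4 - 64) + 24)*(-6) = (-60 + 24)*(-6) = -36*(-6) = 216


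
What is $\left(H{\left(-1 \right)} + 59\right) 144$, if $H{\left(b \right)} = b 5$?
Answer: $7776$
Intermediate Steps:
$H{\left(b \right)} = 5 b$
$\left(H{\left(-1 \right)} + 59\right) 144 = \left(5 \left(-1\right) + 59\right) 144 = \left(-5 + 59\right) 144 = 54 \cdot 144 = 7776$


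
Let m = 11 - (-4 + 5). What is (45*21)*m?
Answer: 9450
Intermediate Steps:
m = 10 (m = 11 - 1*1 = 11 - 1 = 10)
(45*21)*m = (45*21)*10 = 945*10 = 9450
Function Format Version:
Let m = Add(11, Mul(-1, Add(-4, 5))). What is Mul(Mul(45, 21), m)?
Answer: 9450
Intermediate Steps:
m = 10 (m = Add(11, Mul(-1, 1)) = Add(11, -1) = 10)
Mul(Mul(45, 21), m) = Mul(Mul(45, 21), 10) = Mul(945, 10) = 9450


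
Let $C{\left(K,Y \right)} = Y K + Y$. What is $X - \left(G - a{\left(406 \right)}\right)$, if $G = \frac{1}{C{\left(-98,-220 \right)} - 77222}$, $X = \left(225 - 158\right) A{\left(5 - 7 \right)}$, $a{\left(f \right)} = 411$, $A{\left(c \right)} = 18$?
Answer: $\frac{90361195}{55882} \approx 1617.0$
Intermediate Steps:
$C{\left(K,Y \right)} = Y + K Y$ ($C{\left(K,Y \right)} = K Y + Y = Y + K Y$)
$X = 1206$ ($X = \left(225 - 158\right) 18 = 67 \cdot 18 = 1206$)
$G = - \frac{1}{55882}$ ($G = \frac{1}{- 220 \left(1 - 98\right) - 77222} = \frac{1}{\left(-220\right) \left(-97\right) - 77222} = \frac{1}{21340 - 77222} = \frac{1}{-55882} = - \frac{1}{55882} \approx -1.7895 \cdot 10^{-5}$)
$X - \left(G - a{\left(406 \right)}\right) = 1206 - \left(- \frac{1}{55882} - 411\right) = 1206 - - \frac{22967503}{55882} = 1206 + \frac{22967503}{55882} = \frac{90361195}{55882}$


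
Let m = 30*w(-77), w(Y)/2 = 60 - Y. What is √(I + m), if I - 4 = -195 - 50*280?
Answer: I*√5971 ≈ 77.272*I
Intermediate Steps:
I = -14191 (I = 4 + (-195 - 50*280) = 4 + (-195 - 14000) = 4 - 14195 = -14191)
w(Y) = 120 - 2*Y (w(Y) = 2*(60 - Y) = 120 - 2*Y)
m = 8220 (m = 30*(120 - 2*(-77)) = 30*(120 + 154) = 30*274 = 8220)
√(I + m) = √(-14191 + 8220) = √(-5971) = I*√5971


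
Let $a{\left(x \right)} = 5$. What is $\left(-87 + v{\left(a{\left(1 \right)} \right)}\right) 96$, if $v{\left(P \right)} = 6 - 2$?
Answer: $-7968$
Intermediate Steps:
$v{\left(P \right)} = 4$
$\left(-87 + v{\left(a{\left(1 \right)} \right)}\right) 96 = \left(-87 + 4\right) 96 = \left(-83\right) 96 = -7968$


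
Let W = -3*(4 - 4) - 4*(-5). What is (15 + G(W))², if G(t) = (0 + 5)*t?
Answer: 13225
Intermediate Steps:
W = 20 (W = -3*0 + 20 = 0 + 20 = 20)
G(t) = 5*t
(15 + G(W))² = (15 + 5*20)² = (15 + 100)² = 115² = 13225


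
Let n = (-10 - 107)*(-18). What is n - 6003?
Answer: -3897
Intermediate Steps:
n = 2106 (n = -117*(-18) = 2106)
n - 6003 = 2106 - 6003 = -3897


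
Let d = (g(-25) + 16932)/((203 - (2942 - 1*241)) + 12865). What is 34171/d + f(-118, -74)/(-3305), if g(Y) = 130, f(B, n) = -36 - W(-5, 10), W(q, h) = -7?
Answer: 1170799246683/56389910 ≈ 20763.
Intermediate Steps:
f(B, n) = -29 (f(B, n) = -36 - 1*(-7) = -36 + 7 = -29)
d = 17062/10367 (d = (130 + 16932)/((203 - (2942 - 1*241)) + 12865) = 17062/((203 - (2942 - 241)) + 12865) = 17062/((203 - 1*2701) + 12865) = 17062/((203 - 2701) + 12865) = 17062/(-2498 + 12865) = 17062/10367 ≈ 1.6458)
34171/d + f(-118, -74)/(-3305) = 34171/(17062/10367) - 29/(-3305) = 34171*(10367/17062) - 29*(-1/3305) = 354250757/17062 + 29/3305 = 1170799246683/56389910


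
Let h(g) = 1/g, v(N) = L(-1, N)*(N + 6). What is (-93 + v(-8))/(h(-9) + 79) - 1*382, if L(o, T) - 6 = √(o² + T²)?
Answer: -54433/142 - 9*√65/355 ≈ -383.54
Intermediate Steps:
L(o, T) = 6 + √(T² + o²) (L(o, T) = 6 + √(o² + T²) = 6 + √(T² + o²))
v(N) = (6 + N)*(6 + √(1 + N²)) (v(N) = (6 + √(N² + (-1)²))*(N + 6) = (6 + √(N² + 1))*(6 + N) = (6 + √(1 + N²))*(6 + N) = (6 + N)*(6 + √(1 + N²)))
(-93 + v(-8))/(h(-9) + 79) - 1*382 = (-93 + (6 - 8)*(6 + √(1 + (-8)²)))/(1/(-9) + 79) - 1*382 = (-93 - 2*(6 + √(1 + 64)))/(-⅑ + 79) - 382 = (-93 - 2*(6 + √65))/(710/9) - 382 = (-93 + (-12 - 2*√65))*(9/710) - 382 = (-105 - 2*√65)*(9/710) - 382 = (-189/142 - 9*√65/355) - 382 = -54433/142 - 9*√65/355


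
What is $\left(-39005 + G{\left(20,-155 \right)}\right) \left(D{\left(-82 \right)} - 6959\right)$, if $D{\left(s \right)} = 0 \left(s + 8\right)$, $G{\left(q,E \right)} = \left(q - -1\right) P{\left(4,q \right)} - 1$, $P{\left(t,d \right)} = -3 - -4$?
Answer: $271296615$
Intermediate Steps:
$P{\left(t,d \right)} = 1$ ($P{\left(t,d \right)} = -3 + 4 = 1$)
$G{\left(q,E \right)} = q$ ($G{\left(q,E \right)} = \left(q - -1\right) 1 - 1 = \left(q + 1\right) 1 - 1 = \left(1 + q\right) 1 - 1 = \left(1 + q\right) - 1 = q$)
$D{\left(s \right)} = 0$ ($D{\left(s \right)} = 0 \left(8 + s\right) = 0$)
$\left(-39005 + G{\left(20,-155 \right)}\right) \left(D{\left(-82 \right)} - 6959\right) = \left(-39005 + 20\right) \left(0 - 6959\right) = \left(-38985\right) \left(-6959\right) = 271296615$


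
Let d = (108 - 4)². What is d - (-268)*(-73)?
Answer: -8748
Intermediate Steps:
d = 10816 (d = 104² = 10816)
d - (-268)*(-73) = 10816 - (-268)*(-73) = 10816 - 1*19564 = 10816 - 19564 = -8748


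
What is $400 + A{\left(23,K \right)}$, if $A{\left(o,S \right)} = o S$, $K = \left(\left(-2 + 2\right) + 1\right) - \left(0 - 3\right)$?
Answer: $492$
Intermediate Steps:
$K = 4$ ($K = \left(0 + 1\right) - \left(0 - 3\right) = 1 - -3 = 1 + 3 = 4$)
$A{\left(o,S \right)} = S o$
$400 + A{\left(23,K \right)} = 400 + 4 \cdot 23 = 400 + 92 = 492$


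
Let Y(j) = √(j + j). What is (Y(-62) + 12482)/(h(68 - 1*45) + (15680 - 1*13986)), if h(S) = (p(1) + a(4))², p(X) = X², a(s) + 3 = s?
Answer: 6241/849 + I*√31/849 ≈ 7.351 + 0.006558*I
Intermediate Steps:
a(s) = -3 + s
Y(j) = √2*√j (Y(j) = √(2*j) = √2*√j)
h(S) = 4 (h(S) = (1² + (-3 + 4))² = (1 + 1)² = 2² = 4)
(Y(-62) + 12482)/(h(68 - 1*45) + (15680 - 1*13986)) = (√2*√(-62) + 12482)/(4 + (15680 - 1*13986)) = (√2*(I*√62) + 12482)/(4 + (15680 - 13986)) = (2*I*√31 + 12482)/(4 + 1694) = (12482 + 2*I*√31)/1698 = (12482 + 2*I*√31)*(1/1698) = 6241/849 + I*√31/849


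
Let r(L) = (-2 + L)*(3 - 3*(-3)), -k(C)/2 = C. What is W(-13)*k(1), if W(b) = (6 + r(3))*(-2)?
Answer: 72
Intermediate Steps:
k(C) = -2*C
r(L) = -24 + 12*L (r(L) = (-2 + L)*(3 + 9) = (-2 + L)*12 = -24 + 12*L)
W(b) = -36 (W(b) = (6 + (-24 + 12*3))*(-2) = (6 + (-24 + 36))*(-2) = (6 + 12)*(-2) = 18*(-2) = -36)
W(-13)*k(1) = -(-72) = -36*(-2) = 72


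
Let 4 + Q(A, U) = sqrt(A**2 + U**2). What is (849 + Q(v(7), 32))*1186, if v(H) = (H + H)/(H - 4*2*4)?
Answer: 1002170 + 2372*sqrt(160049)/25 ≈ 1.0401e+6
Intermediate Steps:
v(H) = 2*H/(-32 + H) (v(H) = (2*H)/(H - 8*4) = (2*H)/(H - 32) = (2*H)/(-32 + H) = 2*H/(-32 + H))
Q(A, U) = -4 + sqrt(A**2 + U**2)
(849 + Q(v(7), 32))*1186 = (849 + (-4 + sqrt((2*7/(-32 + 7))**2 + 32**2)))*1186 = (849 + (-4 + sqrt((2*7/(-25))**2 + 1024)))*1186 = (849 + (-4 + sqrt((2*7*(-1/25))**2 + 1024)))*1186 = (849 + (-4 + sqrt((-14/25)**2 + 1024)))*1186 = (849 + (-4 + sqrt(196/625 + 1024)))*1186 = (849 + (-4 + sqrt(640196/625)))*1186 = (849 + (-4 + 2*sqrt(160049)/25))*1186 = (845 + 2*sqrt(160049)/25)*1186 = 1002170 + 2372*sqrt(160049)/25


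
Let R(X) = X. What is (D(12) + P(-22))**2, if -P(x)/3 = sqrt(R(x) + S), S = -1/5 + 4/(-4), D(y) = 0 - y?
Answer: -324/5 + 144*I*sqrt(145)/5 ≈ -64.8 + 346.8*I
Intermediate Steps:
D(y) = -y
S = -6/5 (S = -1*1/5 + 4*(-1/4) = -1/5 - 1 = -6/5 ≈ -1.2000)
P(x) = -3*sqrt(-6/5 + x) (P(x) = -3*sqrt(x - 6/5) = -3*sqrt(-6/5 + x))
(D(12) + P(-22))**2 = (-1*12 - 3*sqrt(-30 + 25*(-22))/5)**2 = (-12 - 3*sqrt(-30 - 550)/5)**2 = (-12 - 6*I*sqrt(145)/5)**2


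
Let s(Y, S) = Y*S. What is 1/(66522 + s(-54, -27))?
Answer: 1/67980 ≈ 1.4710e-5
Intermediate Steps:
s(Y, S) = S*Y
1/(66522 + s(-54, -27)) = 1/(66522 - 27*(-54)) = 1/(66522 + 1458) = 1/67980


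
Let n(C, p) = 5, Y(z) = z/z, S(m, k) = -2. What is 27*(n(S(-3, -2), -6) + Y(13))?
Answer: 162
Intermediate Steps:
Y(z) = 1
27*(n(S(-3, -2), -6) + Y(13)) = 27*(5 + 1) = 27*6 = 162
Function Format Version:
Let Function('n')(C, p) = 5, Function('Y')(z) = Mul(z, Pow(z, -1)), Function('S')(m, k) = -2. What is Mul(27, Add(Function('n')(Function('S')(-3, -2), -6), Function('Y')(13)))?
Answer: 162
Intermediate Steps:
Function('Y')(z) = 1
Mul(27, Add(Function('n')(Function('S')(-3, -2), -6), Function('Y')(13))) = Mul(27, Add(5, 1)) = Mul(27, 6) = 162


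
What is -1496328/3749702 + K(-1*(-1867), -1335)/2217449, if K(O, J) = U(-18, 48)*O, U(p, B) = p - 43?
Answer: -1872536669473/4157386475099 ≈ -0.45041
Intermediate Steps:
U(p, B) = -43 + p
K(O, J) = -61*O (K(O, J) = (-43 - 18)*O = -61*O)
-1496328/3749702 + K(-1*(-1867), -1335)/2217449 = -1496328/3749702 - (-61)*(-1867)/2217449 = -1496328*1/3749702 - 61*1867*(1/2217449) = -748164/1874851 - 113887*1/2217449 = -748164/1874851 - 113887/2217449 = -1872536669473/4157386475099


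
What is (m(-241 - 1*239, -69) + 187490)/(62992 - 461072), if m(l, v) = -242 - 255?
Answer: -186993/398080 ≈ -0.46974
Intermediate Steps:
m(l, v) = -497
(m(-241 - 1*239, -69) + 187490)/(62992 - 461072) = (-497 + 187490)/(62992 - 461072) = 186993/(-398080) = 186993*(-1/398080) = -186993/398080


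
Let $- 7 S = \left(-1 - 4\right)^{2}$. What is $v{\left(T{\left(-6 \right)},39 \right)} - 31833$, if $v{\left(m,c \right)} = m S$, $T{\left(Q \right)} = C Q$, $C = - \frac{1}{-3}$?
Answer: $- \frac{222781}{7} \approx -31826.0$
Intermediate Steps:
$C = \frac{1}{3}$ ($C = \left(-1\right) \left(- \frac{1}{3}\right) = \frac{1}{3} \approx 0.33333$)
$S = - \frac{25}{7}$ ($S = - \frac{\left(-1 - 4\right)^{2}}{7} = - \frac{\left(-5\right)^{2}}{7} = \left(- \frac{1}{7}\right) 25 = - \frac{25}{7} \approx -3.5714$)
$T{\left(Q \right)} = \frac{Q}{3}$
$v{\left(m,c \right)} = - \frac{25 m}{7}$ ($v{\left(m,c \right)} = m \left(- \frac{25}{7}\right) = - \frac{25 m}{7}$)
$v{\left(T{\left(-6 \right)},39 \right)} - 31833 = - \frac{25 \cdot \frac{1}{3} \left(-6\right)}{7} - 31833 = \left(- \frac{25}{7}\right) \left(-2\right) - 31833 = \frac{50}{7} - 31833 = - \frac{222781}{7}$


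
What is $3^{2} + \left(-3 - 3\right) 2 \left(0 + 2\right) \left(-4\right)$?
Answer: $105$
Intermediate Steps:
$3^{2} + \left(-3 - 3\right) 2 \left(0 + 2\right) \left(-4\right) = 9 + \left(-6\right) 2 \cdot 2 \left(-4\right) = 9 - -96 = 9 + 96 = 105$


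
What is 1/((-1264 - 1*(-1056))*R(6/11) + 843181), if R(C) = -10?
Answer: 1/845261 ≈ 1.1831e-6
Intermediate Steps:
1/((-1264 - 1*(-1056))*R(6/11) + 843181) = 1/((-1264 - 1*(-1056))*(-10) + 843181) = 1/((-1264 + 1056)*(-10) + 843181) = 1/(-208*(-10) + 843181) = 1/(2080 + 843181) = 1/845261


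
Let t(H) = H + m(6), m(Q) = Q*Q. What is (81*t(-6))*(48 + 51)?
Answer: 240570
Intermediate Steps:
m(Q) = Q²
t(H) = 36 + H (t(H) = H + 6² = H + 36 = 36 + H)
(81*t(-6))*(48 + 51) = (81*(36 - 6))*(48 + 51) = (81*30)*99 = 2430*99 = 240570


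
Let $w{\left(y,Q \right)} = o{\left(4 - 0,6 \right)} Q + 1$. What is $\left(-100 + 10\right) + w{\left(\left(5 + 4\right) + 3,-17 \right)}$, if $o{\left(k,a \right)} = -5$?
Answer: $-4$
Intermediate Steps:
$w{\left(y,Q \right)} = 1 - 5 Q$ ($w{\left(y,Q \right)} = - 5 Q + 1 = 1 - 5 Q$)
$\left(-100 + 10\right) + w{\left(\left(5 + 4\right) + 3,-17 \right)} = \left(-100 + 10\right) + \left(1 - -85\right) = -90 + \left(1 + 85\right) = -90 + 86 = -4$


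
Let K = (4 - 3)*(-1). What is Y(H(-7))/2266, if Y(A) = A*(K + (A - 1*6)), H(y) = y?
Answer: 49/1133 ≈ 0.043248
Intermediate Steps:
K = -1 (K = 1*(-1) = -1)
Y(A) = A*(-7 + A) (Y(A) = A*(-1 + (A - 1*6)) = A*(-1 + (A - 6)) = A*(-1 + (-6 + A)) = A*(-7 + A))
Y(H(-7))/2266 = -7*(-7 - 7)/2266 = -7*(-14)*(1/2266) = 98*(1/2266) = 49/1133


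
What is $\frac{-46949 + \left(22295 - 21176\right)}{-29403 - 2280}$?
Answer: $\frac{45830}{31683} \approx 1.4465$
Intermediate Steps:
$\frac{-46949 + \left(22295 - 21176\right)}{-29403 - 2280} = \frac{-46949 + \left(22295 - 21176\right)}{-31683} = \left(-46949 + 1119\right) \left(- \frac{1}{31683}\right) = \left(-45830\right) \left(- \frac{1}{31683}\right) = \frac{45830}{31683}$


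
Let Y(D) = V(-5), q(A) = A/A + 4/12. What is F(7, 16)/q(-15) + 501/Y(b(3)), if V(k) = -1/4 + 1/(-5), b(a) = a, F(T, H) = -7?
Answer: -13423/12 ≈ -1118.6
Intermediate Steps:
q(A) = 4/3 (q(A) = 1 + 4*(1/12) = 1 + ⅓ = 4/3)
V(k) = -9/20 (V(k) = -1*¼ + 1*(-⅕) = -¼ - ⅕ = -9/20)
Y(D) = -9/20
F(7, 16)/q(-15) + 501/Y(b(3)) = -7/4/3 + 501/(-9/20) = -7*¾ + 501*(-20/9) = -21/4 - 3340/3 = -13423/12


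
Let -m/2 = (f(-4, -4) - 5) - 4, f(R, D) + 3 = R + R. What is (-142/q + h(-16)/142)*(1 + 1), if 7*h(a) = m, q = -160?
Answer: 36887/19880 ≈ 1.8555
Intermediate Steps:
f(R, D) = -3 + 2*R (f(R, D) = -3 + (R + R) = -3 + 2*R)
m = 40 (m = -2*(((-3 + 2*(-4)) - 5) - 4) = -2*(((-3 - 8) - 5) - 4) = -2*((-11 - 5) - 4) = -2*(-16 - 4) = -2*(-20) = 40)
h(a) = 40/7 (h(a) = (⅐)*40 = 40/7)
(-142/q + h(-16)/142)*(1 + 1) = (-142/(-160) + (40/7)/142)*(1 + 1) = (-142*(-1/160) + (40/7)*(1/142))*2 = (71/80 + 20/497)*2 = (36887/39760)*2 = 36887/19880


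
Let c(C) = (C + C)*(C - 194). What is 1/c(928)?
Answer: 1/1362304 ≈ 7.3405e-7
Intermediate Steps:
c(C) = 2*C*(-194 + C) (c(C) = (2*C)*(-194 + C) = 2*C*(-194 + C))
1/c(928) = 1/(2*928*(-194 + 928)) = 1/(2*928*734) = 1/1362304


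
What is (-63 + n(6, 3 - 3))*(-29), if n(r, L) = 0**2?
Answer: 1827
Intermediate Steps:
n(r, L) = 0
(-63 + n(6, 3 - 3))*(-29) = (-63 + 0)*(-29) = -63*(-29) = 1827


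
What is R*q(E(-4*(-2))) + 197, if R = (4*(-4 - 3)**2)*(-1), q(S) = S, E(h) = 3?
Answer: -391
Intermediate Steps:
R = -196 (R = (4*(-7)**2)*(-1) = (4*49)*(-1) = 196*(-1) = -196)
R*q(E(-4*(-2))) + 197 = -196*3 + 197 = -588 + 197 = -391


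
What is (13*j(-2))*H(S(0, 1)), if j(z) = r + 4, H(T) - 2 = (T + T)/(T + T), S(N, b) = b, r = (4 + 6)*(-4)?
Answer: -1404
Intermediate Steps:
r = -40 (r = 10*(-4) = -40)
H(T) = 3 (H(T) = 2 + (T + T)/(T + T) = 2 + (2*T)/((2*T)) = 2 + (2*T)*(1/(2*T)) = 2 + 1 = 3)
j(z) = -36 (j(z) = -40 + 4 = -36)
(13*j(-2))*H(S(0, 1)) = (13*(-36))*3 = -468*3 = -1404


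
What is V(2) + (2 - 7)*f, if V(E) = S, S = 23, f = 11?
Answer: -32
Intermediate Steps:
V(E) = 23
V(2) + (2 - 7)*f = 23 + (2 - 7)*11 = 23 - 5*11 = 23 - 55 = -32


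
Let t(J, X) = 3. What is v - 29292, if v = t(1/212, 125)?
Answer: -29289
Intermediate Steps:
v = 3
v - 29292 = 3 - 29292 = -29289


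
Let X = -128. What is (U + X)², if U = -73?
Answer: 40401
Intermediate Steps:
(U + X)² = (-73 - 128)² = (-201)² = 40401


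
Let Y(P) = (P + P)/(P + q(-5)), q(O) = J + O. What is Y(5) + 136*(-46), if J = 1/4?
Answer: -6216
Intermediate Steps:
J = 1/4 ≈ 0.25000
q(O) = 1/4 + O
Y(P) = 2*P/(-19/4 + P) (Y(P) = (P + P)/(P + (1/4 - 5)) = (2*P)/(P - 19/4) = (2*P)/(-19/4 + P) = 2*P/(-19/4 + P))
Y(5) + 136*(-46) = 8*5/(-19 + 4*5) + 136*(-46) = 8*5/(-19 + 20) - 6256 = 8*5/1 - 6256 = 8*5*1 - 6256 = 40 - 6256 = -6216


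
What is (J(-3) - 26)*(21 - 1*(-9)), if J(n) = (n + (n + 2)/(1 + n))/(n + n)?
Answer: -1535/2 ≈ -767.50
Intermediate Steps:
J(n) = (n + (2 + n)/(1 + n))/(2*n) (J(n) = (n + (2 + n)/(1 + n))/((2*n)) = (n + (2 + n)/(1 + n))*(1/(2*n)) = (n + (2 + n)/(1 + n))/(2*n))
(J(-3) - 26)*(21 - 1*(-9)) = ((1 - 3 + (½)*(-3)²)/((-3)*(1 - 3)) - 26)*(21 - 1*(-9)) = (-⅓*(1 - 3 + (½)*9)/(-2) - 26)*(21 + 9) = (-⅓*(-½)*(1 - 3 + 9/2) - 26)*30 = (-⅓*(-½)*5/2 - 26)*30 = (5/12 - 26)*30 = -307/12*30 = -1535/2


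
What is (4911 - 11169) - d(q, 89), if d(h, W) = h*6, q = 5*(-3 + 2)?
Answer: -6228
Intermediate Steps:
q = -5 (q = 5*(-1) = -5)
d(h, W) = 6*h
(4911 - 11169) - d(q, 89) = (4911 - 11169) - 6*(-5) = -6258 - 1*(-30) = -6258 + 30 = -6228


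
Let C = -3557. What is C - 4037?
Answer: -7594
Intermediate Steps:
C - 4037 = -3557 - 4037 = -7594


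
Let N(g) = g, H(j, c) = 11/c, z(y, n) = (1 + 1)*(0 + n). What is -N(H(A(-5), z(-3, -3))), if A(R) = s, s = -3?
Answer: 11/6 ≈ 1.8333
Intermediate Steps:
z(y, n) = 2*n
A(R) = -3
-N(H(A(-5), z(-3, -3))) = -11/(2*(-3)) = -11/(-6) = -11*(-1)/6 = -1*(-11/6) = 11/6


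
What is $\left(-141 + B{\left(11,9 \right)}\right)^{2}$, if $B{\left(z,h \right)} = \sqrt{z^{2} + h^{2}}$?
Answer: $\left(141 - \sqrt{202}\right)^{2} \approx 16075.0$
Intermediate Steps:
$B{\left(z,h \right)} = \sqrt{h^{2} + z^{2}}$
$\left(-141 + B{\left(11,9 \right)}\right)^{2} = \left(-141 + \sqrt{9^{2} + 11^{2}}\right)^{2} = \left(-141 + \sqrt{81 + 121}\right)^{2} = \left(-141 + \sqrt{202}\right)^{2}$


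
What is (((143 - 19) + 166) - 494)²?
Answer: 41616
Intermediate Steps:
(((143 - 19) + 166) - 494)² = ((124 + 166) - 494)² = (290 - 494)² = (-204)² = 41616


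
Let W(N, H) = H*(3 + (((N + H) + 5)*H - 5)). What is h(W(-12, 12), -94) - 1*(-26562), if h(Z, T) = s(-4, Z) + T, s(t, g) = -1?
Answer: 26467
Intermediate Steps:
W(N, H) = H*(-2 + H*(5 + H + N)) (W(N, H) = H*(3 + (((H + N) + 5)*H - 5)) = H*(3 + ((5 + H + N)*H - 5)) = H*(3 + (H*(5 + H + N) - 5)) = H*(3 + (-5 + H*(5 + H + N))) = H*(-2 + H*(5 + H + N)))
h(Z, T) = -1 + T
h(W(-12, 12), -94) - 1*(-26562) = (-1 - 94) - 1*(-26562) = -95 + 26562 = 26467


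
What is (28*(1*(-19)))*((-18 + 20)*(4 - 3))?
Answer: -1064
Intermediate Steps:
(28*(1*(-19)))*((-18 + 20)*(4 - 3)) = (28*(-19))*(2*1) = -532*2 = -1064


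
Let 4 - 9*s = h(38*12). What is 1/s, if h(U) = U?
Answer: -9/452 ≈ -0.019911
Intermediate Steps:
s = -452/9 (s = 4/9 - 38*12/9 = 4/9 - ⅑*456 = 4/9 - 152/3 = -452/9 ≈ -50.222)
1/s = 1/(-452/9) = -9/452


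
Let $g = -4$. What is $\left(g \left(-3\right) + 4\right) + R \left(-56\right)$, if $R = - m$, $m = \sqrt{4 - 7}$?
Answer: $16 + 56 i \sqrt{3} \approx 16.0 + 96.995 i$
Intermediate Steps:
$m = i \sqrt{3}$ ($m = \sqrt{-3} = i \sqrt{3} \approx 1.732 i$)
$R = - i \sqrt{3} \approx - 1.732 i$
$\left(g \left(-3\right) + 4\right) + R \left(-56\right) = \left(\left(-4\right) \left(-3\right) + 4\right) + - i \sqrt{3} \left(-56\right) = \left(12 + 4\right) + 56 i \sqrt{3} = 16 + 56 i \sqrt{3}$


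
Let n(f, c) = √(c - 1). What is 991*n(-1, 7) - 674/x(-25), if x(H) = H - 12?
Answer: 674/37 + 991*√6 ≈ 2445.7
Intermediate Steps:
x(H) = -12 + H
n(f, c) = √(-1 + c)
991*n(-1, 7) - 674/x(-25) = 991*√(-1 + 7) - 674/(-12 - 25) = 991*√6 - 674/(-37) = 991*√6 - 674*(-1/37) = 991*√6 + 674/37 = 674/37 + 991*√6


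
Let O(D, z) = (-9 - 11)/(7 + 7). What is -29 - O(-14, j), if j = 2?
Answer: -193/7 ≈ -27.571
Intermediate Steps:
O(D, z) = -10/7 (O(D, z) = -20/14 = -20*1/14 = -10/7)
-29 - O(-14, j) = -29 - 1*(-10/7) = -29 + 10/7 = -193/7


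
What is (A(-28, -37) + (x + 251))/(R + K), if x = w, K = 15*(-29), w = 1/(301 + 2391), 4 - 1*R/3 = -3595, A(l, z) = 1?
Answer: 678385/27894504 ≈ 0.024320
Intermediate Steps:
R = 10797 (R = 12 - 3*(-3595) = 12 + 10785 = 10797)
w = 1/2692 ≈ 0.00037147
K = -435
x = 1/2692 ≈ 0.00037147
(A(-28, -37) + (x + 251))/(R + K) = (1 + (1/2692 + 251))/(10797 - 435) = (1 + 675693/2692)/10362 = (678385/2692)*(1/10362) = 678385/27894504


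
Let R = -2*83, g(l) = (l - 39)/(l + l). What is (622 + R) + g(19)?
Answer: 8654/19 ≈ 455.47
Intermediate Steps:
g(l) = (-39 + l)/(2*l) (g(l) = (-39 + l)/((2*l)) = (-39 + l)*(1/(2*l)) = (-39 + l)/(2*l))
R = -166
(622 + R) + g(19) = (622 - 166) + (½)*(-39 + 19)/19 = 456 + (½)*(1/19)*(-20) = 456 - 10/19 = 8654/19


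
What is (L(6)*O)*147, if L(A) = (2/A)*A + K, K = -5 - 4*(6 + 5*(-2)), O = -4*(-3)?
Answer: 22932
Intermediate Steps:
O = 12
K = 11 (K = -5 - 4*(6 - 10) = -5 - 4*(-4) = -5 + 16 = 11)
L(A) = 13 (L(A) = (2/A)*A + 11 = 2 + 11 = 13)
(L(6)*O)*147 = (13*12)*147 = 156*147 = 22932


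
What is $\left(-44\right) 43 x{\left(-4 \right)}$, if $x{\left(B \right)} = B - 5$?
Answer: $17028$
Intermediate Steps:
$x{\left(B \right)} = -5 + B$
$\left(-44\right) 43 x{\left(-4 \right)} = \left(-44\right) 43 \left(-5 - 4\right) = \left(-1892\right) \left(-9\right) = 17028$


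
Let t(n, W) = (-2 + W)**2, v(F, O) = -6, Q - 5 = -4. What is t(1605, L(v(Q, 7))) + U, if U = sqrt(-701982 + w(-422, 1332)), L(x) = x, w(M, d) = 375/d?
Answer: 64 + I*sqrt(34596467013)/222 ≈ 64.0 + 837.84*I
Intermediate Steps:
Q = 1 (Q = 5 - 4 = 1)
U = I*sqrt(34596467013)/222 (U = sqrt(-701982 + 375/1332) = sqrt(-701982 + 375*(1/1332)) = sqrt(-701982 + 125/444) = sqrt(-311679883/444) = I*sqrt(34596467013)/222 ≈ 837.84*I)
t(1605, L(v(Q, 7))) + U = (-2 - 6)**2 + I*sqrt(34596467013)/222 = (-8)**2 + I*sqrt(34596467013)/222 = 64 + I*sqrt(34596467013)/222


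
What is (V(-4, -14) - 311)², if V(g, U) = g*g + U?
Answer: 95481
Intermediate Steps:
V(g, U) = U + g² (V(g, U) = g² + U = U + g²)
(V(-4, -14) - 311)² = ((-14 + (-4)²) - 311)² = ((-14 + 16) - 311)² = (2 - 311)² = (-309)² = 95481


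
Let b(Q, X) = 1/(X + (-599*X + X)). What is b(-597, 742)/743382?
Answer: -1/329298898068 ≈ -3.0368e-12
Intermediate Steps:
b(Q, X) = -1/(597*X) (b(Q, X) = 1/(X - 598*X) = 1/(-597*X) = -1/(597*X))
b(-597, 742)/743382 = -1/597/742/743382 = -1/597*1/742*(1/743382) = -1/442974*1/743382 = -1/329298898068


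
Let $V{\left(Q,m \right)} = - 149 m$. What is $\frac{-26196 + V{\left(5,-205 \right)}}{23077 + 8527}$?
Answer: $\frac{4349}{31604} \approx 0.13761$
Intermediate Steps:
$\frac{-26196 + V{\left(5,-205 \right)}}{23077 + 8527} = \frac{-26196 - -30545}{23077 + 8527} = \frac{-26196 + 30545}{31604} = 4349 \cdot \frac{1}{31604} = \frac{4349}{31604}$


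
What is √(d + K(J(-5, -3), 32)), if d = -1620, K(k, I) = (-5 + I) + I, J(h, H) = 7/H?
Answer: I*√1561 ≈ 39.51*I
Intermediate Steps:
K(k, I) = -5 + 2*I
√(d + K(J(-5, -3), 32)) = √(-1620 + (-5 + 2*32)) = √(-1620 + (-5 + 64)) = √(-1620 + 59) = √(-1561) = I*√1561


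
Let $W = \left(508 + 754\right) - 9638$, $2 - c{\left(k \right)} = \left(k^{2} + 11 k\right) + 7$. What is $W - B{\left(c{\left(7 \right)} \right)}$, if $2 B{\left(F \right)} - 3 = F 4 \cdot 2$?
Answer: $- \frac{15707}{2} \approx -7853.5$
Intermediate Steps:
$c{\left(k \right)} = -5 - k^{2} - 11 k$ ($c{\left(k \right)} = 2 - \left(\left(k^{2} + 11 k\right) + 7\right) = 2 - \left(7 + k^{2} + 11 k\right) = -5 - k^{2} - 11 k$)
$B{\left(F \right)} = \frac{3}{2} + 4 F$ ($B{\left(F \right)} = \frac{3}{2} + \frac{F 4 \cdot 2}{2} = \frac{3}{2} + \frac{4 F 2}{2} = \frac{3}{2} + \frac{8 F}{2} = \frac{3}{2} + 4 F$)
$W = -8376$ ($W = 1262 - 9638 = -8376$)
$W - B{\left(c{\left(7 \right)} \right)} = -8376 - \left(\frac{3}{2} + 4 \left(-5 - 7^{2} - 77\right)\right) = -8376 - \left(\frac{3}{2} + 4 \left(-5 - 49 - 77\right)\right) = -8376 - \left(\frac{3}{2} + 4 \left(-131\right)\right) = -8376 - \left(\frac{3}{2} - 524\right) = -8376 - - \frac{1045}{2} = -8376 + \frac{1045}{2} = - \frac{15707}{2}$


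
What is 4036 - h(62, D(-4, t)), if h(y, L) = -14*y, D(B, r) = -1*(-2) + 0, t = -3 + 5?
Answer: 4904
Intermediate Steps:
t = 2
D(B, r) = 2 (D(B, r) = 2 + 0 = 2)
4036 - h(62, D(-4, t)) = 4036 - (-14)*62 = 4036 - 1*(-868) = 4036 + 868 = 4904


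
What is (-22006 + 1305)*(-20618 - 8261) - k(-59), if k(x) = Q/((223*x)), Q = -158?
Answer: 7865572722945/13157 ≈ 5.9782e+8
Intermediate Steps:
k(x) = -158/(223*x) (k(x) = -158*1/(223*x) = -158/(223*x))
(-22006 + 1305)*(-20618 - 8261) - k(-59) = (-22006 + 1305)*(-20618 - 8261) - (-158)/(223*(-59)) = -20701*(-28879) - (-158)*(-1)/(223*59) = 597824179 - 1*158/13157 = 597824179 - 158/13157 = 7865572722945/13157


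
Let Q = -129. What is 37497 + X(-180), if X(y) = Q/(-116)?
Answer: 4349781/116 ≈ 37498.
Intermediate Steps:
X(y) = 129/116 (X(y) = -129/(-116) = -129*(-1/116) = 129/116)
37497 + X(-180) = 37497 + 129/116 = 4349781/116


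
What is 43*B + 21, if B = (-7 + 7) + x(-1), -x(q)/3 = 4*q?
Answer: 537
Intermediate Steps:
x(q) = -12*q
B = 12 (B = (-7 + 7) - 12*(-1) = 0 + 12 = 12)
43*B + 21 = 43*12 + 21 = 516 + 21 = 537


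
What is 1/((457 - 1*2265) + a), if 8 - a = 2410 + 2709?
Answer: -1/6919 ≈ -0.00014453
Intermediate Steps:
a = -5111 (a = 8 - (2410 + 2709) = 8 - 1*5119 = 8 - 5119 = -5111)
1/((457 - 1*2265) + a) = 1/((457 - 1*2265) - 5111) = 1/((457 - 2265) - 5111) = 1/(-1808 - 5111) = 1/(-6919) = -1/6919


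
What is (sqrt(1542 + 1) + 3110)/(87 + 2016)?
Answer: 3110/2103 + sqrt(1543)/2103 ≈ 1.4975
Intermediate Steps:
(sqrt(1542 + 1) + 3110)/(87 + 2016) = (sqrt(1543) + 3110)/2103 = (3110 + sqrt(1543))*(1/2103) = 3110/2103 + sqrt(1543)/2103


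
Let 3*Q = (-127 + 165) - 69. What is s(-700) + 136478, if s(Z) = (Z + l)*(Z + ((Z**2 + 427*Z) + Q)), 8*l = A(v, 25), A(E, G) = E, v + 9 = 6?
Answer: -3196984435/24 ≈ -1.3321e+8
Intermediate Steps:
v = -3 (v = -9 + 6 = -3)
Q = -31/3 (Q = ((-127 + 165) - 69)/3 = (38 - 69)/3 = (1/3)*(-31) = -31/3 ≈ -10.333)
l = -3/8 (l = (1/8)*(-3) = -3/8 ≈ -0.37500)
s(Z) = (-3/8 + Z)*(-31/3 + Z**2 + 428*Z) (s(Z) = (Z - 3/8)*(Z + ((Z**2 + 427*Z) - 31/3)) = (-3/8 + Z)*(Z + (-31/3 + Z**2 + 427*Z)) = (-3/8 + Z)*(-31/3 + Z**2 + 428*Z))
s(-700) + 136478 = (31/8 + (-700)**3 - 1025/6*(-700) + (3421/8)*(-700)**2) + 136478 = (31/8 - 343000000 + 358750/3 + (3421/8)*490000) + 136478 = (31/8 - 343000000 + 358750/3 + 209536250) + 136478 = -3200259907/24 + 136478 = -3196984435/24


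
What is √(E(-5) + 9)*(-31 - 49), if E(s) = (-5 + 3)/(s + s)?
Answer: -16*√230 ≈ -242.65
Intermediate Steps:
E(s) = -1/s (E(s) = -2*1/(2*s) = -1/s)
√(E(-5) + 9)*(-31 - 49) = √(-1/(-5) + 9)*(-31 - 49) = √(-1*(-⅕) + 9)*(-80) = √(⅕ + 9)*(-80) = √(46/5)*(-80) = (√230/5)*(-80) = -16*√230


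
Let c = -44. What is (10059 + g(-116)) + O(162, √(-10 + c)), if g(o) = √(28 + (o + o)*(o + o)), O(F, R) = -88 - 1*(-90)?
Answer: 10061 + 2*√13463 ≈ 10293.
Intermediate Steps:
O(F, R) = 2 (O(F, R) = -88 + 90 = 2)
g(o) = √(28 + 4*o²) (g(o) = √(28 + (2*o)*(2*o)) = √(28 + 4*o²))
(10059 + g(-116)) + O(162, √(-10 + c)) = (10059 + 2*√(7 + (-116)²)) + 2 = (10059 + 2*√(7 + 13456)) + 2 = (10059 + 2*√13463) + 2 = 10061 + 2*√13463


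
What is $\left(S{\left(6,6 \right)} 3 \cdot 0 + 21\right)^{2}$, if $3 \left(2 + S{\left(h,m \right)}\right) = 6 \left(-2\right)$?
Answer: $441$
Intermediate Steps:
$S{\left(h,m \right)} = -6$ ($S{\left(h,m \right)} = -2 + \frac{6 \left(-2\right)}{3} = -2 + \frac{1}{3} \left(-12\right) = -2 - 4 = -6$)
$\left(S{\left(6,6 \right)} 3 \cdot 0 + 21\right)^{2} = \left(\left(-6\right) 3 \cdot 0 + 21\right)^{2} = \left(\left(-18\right) 0 + 21\right)^{2} = \left(0 + 21\right)^{2} = 21^{2} = 441$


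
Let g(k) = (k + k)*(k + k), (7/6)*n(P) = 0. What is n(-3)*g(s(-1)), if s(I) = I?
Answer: 0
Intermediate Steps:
n(P) = 0 (n(P) = (6/7)*0 = 0)
g(k) = 4*k² (g(k) = (2*k)*(2*k) = 4*k²)
n(-3)*g(s(-1)) = 0*(4*(-1)²) = 0*(4*1) = 0*4 = 0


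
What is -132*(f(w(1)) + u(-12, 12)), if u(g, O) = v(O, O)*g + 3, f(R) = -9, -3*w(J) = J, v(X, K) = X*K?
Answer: 228888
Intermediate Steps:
v(X, K) = K*X
w(J) = -J/3
u(g, O) = 3 + g*O² (u(g, O) = (O*O)*g + 3 = O²*g + 3 = g*O² + 3 = 3 + g*O²)
-132*(f(w(1)) + u(-12, 12)) = -132*(-9 + (3 - 12*12²)) = -132*(-9 + (3 - 12*144)) = -132*(-9 + (3 - 1728)) = -132*(-9 - 1725) = -132*(-1734) = 228888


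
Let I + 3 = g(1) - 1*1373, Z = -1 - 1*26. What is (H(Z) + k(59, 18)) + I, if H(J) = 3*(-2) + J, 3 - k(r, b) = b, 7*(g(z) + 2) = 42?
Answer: -1420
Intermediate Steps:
g(z) = 4 (g(z) = -2 + (⅐)*42 = -2 + 6 = 4)
Z = -27 (Z = -1 - 26 = -27)
k(r, b) = 3 - b
I = -1372 (I = -3 + (4 - 1*1373) = -3 + (4 - 1373) = -3 - 1369 = -1372)
H(J) = -6 + J
(H(Z) + k(59, 18)) + I = ((-6 - 27) + (3 - 1*18)) - 1372 = (-33 + (3 - 18)) - 1372 = (-33 - 15) - 1372 = -48 - 1372 = -1420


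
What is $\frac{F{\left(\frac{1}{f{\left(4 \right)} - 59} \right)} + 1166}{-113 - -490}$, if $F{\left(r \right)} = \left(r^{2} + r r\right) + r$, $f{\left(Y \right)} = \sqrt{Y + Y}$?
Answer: $\frac{484957865}{156802477} - \frac{498 \sqrt{2}}{349790141} \approx 3.0928$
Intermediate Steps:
$f{\left(Y \right)} = \sqrt{2} \sqrt{Y}$ ($f{\left(Y \right)} = \sqrt{2 Y} = \sqrt{2} \sqrt{Y}$)
$F{\left(r \right)} = r + 2 r^{2}$ ($F{\left(r \right)} = \left(r^{2} + r^{2}\right) + r = 2 r^{2} + r = r + 2 r^{2}$)
$\frac{F{\left(\frac{1}{f{\left(4 \right)} - 59} \right)} + 1166}{-113 - -490} = \frac{\frac{1 + \frac{2}{\sqrt{2} \sqrt{4} - 59}}{\sqrt{2} \sqrt{4} - 59} + 1166}{-113 - -490} = \frac{\frac{1 + \frac{2}{\sqrt{2} \cdot 2 - 59}}{\sqrt{2} \cdot 2 - 59} + 1166}{-113 + 490} = \frac{\frac{1 + \frac{2}{2 \sqrt{2} - 59}}{2 \sqrt{2} - 59} + 1166}{377} = \left(\frac{1 + \frac{2}{-59 + 2 \sqrt{2}}}{-59 + 2 \sqrt{2}} + 1166\right) \frac{1}{377} = \left(1166 + \frac{1 + \frac{2}{-59 + 2 \sqrt{2}}}{-59 + 2 \sqrt{2}}\right) \frac{1}{377} = \frac{1166}{377} + \frac{1 + \frac{2}{-59 + 2 \sqrt{2}}}{377 \left(-59 + 2 \sqrt{2}\right)}$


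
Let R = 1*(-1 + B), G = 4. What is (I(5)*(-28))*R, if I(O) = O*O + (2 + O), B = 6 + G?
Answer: -8064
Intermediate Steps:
B = 10 (B = 6 + 4 = 10)
I(O) = 2 + O + O**2 (I(O) = O**2 + (2 + O) = 2 + O + O**2)
R = 9 (R = 1*(-1 + 10) = 1*9 = 9)
(I(5)*(-28))*R = ((2 + 5 + 5**2)*(-28))*9 = ((2 + 5 + 25)*(-28))*9 = (32*(-28))*9 = -896*9 = -8064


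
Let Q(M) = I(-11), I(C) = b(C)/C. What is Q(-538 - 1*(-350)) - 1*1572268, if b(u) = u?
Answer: -1572267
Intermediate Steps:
I(C) = 1 (I(C) = C/C = 1)
Q(M) = 1
Q(-538 - 1*(-350)) - 1*1572268 = 1 - 1*1572268 = 1 - 1572268 = -1572267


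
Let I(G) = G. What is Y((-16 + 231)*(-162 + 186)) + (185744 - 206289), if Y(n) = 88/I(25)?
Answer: -513537/25 ≈ -20541.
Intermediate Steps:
Y(n) = 88/25
Y((-16 + 231)*(-162 + 186)) + (185744 - 206289) = 88/25 + (185744 - 206289) = 88/25 - 20545 = -513537/25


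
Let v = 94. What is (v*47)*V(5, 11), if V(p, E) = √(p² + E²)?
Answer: 4418*√146 ≈ 53383.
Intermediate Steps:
V(p, E) = √(E² + p²)
(v*47)*V(5, 11) = (94*47)*√(11² + 5²) = 4418*√(121 + 25) = 4418*√146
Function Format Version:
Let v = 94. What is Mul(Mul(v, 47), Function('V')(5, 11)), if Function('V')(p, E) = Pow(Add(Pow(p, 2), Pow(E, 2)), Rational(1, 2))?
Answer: Mul(4418, Pow(146, Rational(1, 2))) ≈ 53383.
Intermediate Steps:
Function('V')(p, E) = Pow(Add(Pow(E, 2), Pow(p, 2)), Rational(1, 2))
Mul(Mul(v, 47), Function('V')(5, 11)) = Mul(Mul(94, 47), Pow(Add(Pow(11, 2), Pow(5, 2)), Rational(1, 2))) = Mul(4418, Pow(Add(121, 25), Rational(1, 2))) = Mul(4418, Pow(146, Rational(1, 2)))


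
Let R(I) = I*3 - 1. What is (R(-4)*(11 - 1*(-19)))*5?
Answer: -1950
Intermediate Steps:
R(I) = -1 + 3*I (R(I) = 3*I - 1 = -1 + 3*I)
(R(-4)*(11 - 1*(-19)))*5 = ((-1 + 3*(-4))*(11 - 1*(-19)))*5 = ((-1 - 12)*(11 + 19))*5 = -13*30*5 = -390*5 = -1950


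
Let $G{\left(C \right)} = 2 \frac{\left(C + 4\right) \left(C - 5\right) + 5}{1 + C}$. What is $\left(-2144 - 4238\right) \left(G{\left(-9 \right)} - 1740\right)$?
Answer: $\frac{22448685}{2} \approx 1.1224 \cdot 10^{7}$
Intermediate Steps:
$G{\left(C \right)} = \frac{2 \left(5 + \left(-5 + C\right) \left(4 + C\right)\right)}{1 + C}$ ($G{\left(C \right)} = 2 \frac{\left(4 + C\right) \left(-5 + C\right) + 5}{1 + C} = 2 \frac{\left(-5 + C\right) \left(4 + C\right) + 5}{1 + C} = 2 \frac{5 + \left(-5 + C\right) \left(4 + C\right)}{1 + C} = \frac{2 \left(5 + \left(-5 + C\right) \left(4 + C\right)\right)}{1 + C}$)
$\left(-2144 - 4238\right) \left(G{\left(-9 \right)} - 1740\right) = \left(-2144 - 4238\right) \left(\frac{2 \left(-15 + \left(-9\right)^{2} - -9\right)}{1 - 9} - 1740\right) = - 6382 \left(\frac{2 \left(-15 + 81 + 9\right)}{-8} - 1740\right) = - 6382 \left(2 \left(- \frac{1}{8}\right) 75 - 1740\right) = - 6382 \left(- \frac{75}{4} - 1740\right) = \left(-6382\right) \left(- \frac{7035}{4}\right) = \frac{22448685}{2}$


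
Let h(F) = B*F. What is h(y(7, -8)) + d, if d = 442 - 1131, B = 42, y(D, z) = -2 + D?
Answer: -479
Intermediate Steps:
d = -689
h(F) = 42*F
h(y(7, -8)) + d = 42*(-2 + 7) - 689 = 42*5 - 689 = 210 - 689 = -479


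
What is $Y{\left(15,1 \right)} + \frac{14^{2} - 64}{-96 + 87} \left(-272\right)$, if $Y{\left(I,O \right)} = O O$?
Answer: $\frac{11971}{3} \approx 3990.3$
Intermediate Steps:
$Y{\left(I,O \right)} = O^{2}$
$Y{\left(15,1 \right)} + \frac{14^{2} - 64}{-96 + 87} \left(-272\right) = 1^{2} + \frac{14^{2} - 64}{-96 + 87} \left(-272\right) = 1 + \frac{196 - 64}{-9} \left(-272\right) = 1 + 132 \left(- \frac{1}{9}\right) \left(-272\right) = 1 - - \frac{11968}{3} = 1 + \frac{11968}{3} = \frac{11971}{3}$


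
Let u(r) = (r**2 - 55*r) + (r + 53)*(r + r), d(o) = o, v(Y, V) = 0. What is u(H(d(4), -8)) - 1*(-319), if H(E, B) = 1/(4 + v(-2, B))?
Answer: 5311/16 ≈ 331.94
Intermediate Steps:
H(E, B) = 1/4 (H(E, B) = 1/(4 + 0) = 1/4)
u(r) = r**2 - 55*r + 2*r*(53 + r) (u(r) = (r**2 - 55*r) + (53 + r)*(2*r) = (r**2 - 55*r) + 2*r*(53 + r) = r**2 - 55*r + 2*r*(53 + r))
u(H(d(4), -8)) - 1*(-319) = 3*(1/4)*(17 + 1/4) - 1*(-319) = 3*(1/4)*(69/4) + 319 = 207/16 + 319 = 5311/16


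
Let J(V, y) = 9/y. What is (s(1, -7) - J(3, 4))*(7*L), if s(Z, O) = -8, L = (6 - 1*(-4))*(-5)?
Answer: 7175/2 ≈ 3587.5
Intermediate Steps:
L = -50 (L = (6 + 4)*(-5) = 10*(-5) = -50)
(s(1, -7) - J(3, 4))*(7*L) = (-8 - 9/4)*(7*(-50)) = (-8 - 9/4)*(-350) = -41/4*(-350) = 7175/2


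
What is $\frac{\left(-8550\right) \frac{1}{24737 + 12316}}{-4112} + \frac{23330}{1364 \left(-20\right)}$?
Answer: $- \frac{1234156501}{1443206116} \approx -0.85515$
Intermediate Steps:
$\frac{\left(-8550\right) \frac{1}{24737 + 12316}}{-4112} + \frac{23330}{1364 \left(-20\right)} = - \frac{8550}{37053} \left(- \frac{1}{4112}\right) + \frac{23330}{-27280} = \left(-8550\right) \frac{1}{37053} \left(- \frac{1}{4112}\right) + 23330 \left(- \frac{1}{27280}\right) = \left(- \frac{950}{4117}\right) \left(- \frac{1}{4112}\right) - \frac{2333}{2728} = \frac{475}{8464552} - \frac{2333}{2728} = - \frac{1234156501}{1443206116}$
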